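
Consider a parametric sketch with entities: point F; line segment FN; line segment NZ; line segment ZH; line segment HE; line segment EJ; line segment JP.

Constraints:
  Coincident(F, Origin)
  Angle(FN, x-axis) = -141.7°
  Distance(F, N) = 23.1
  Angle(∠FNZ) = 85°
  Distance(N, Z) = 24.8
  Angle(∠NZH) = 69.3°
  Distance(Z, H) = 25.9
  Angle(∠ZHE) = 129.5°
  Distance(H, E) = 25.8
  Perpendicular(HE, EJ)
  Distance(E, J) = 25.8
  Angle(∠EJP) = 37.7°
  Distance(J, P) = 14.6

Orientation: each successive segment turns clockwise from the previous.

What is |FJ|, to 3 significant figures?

24.2

F is at the origin; FN runs at -141.7° with length 23.1, so N = (-18.1, -14.3). ∠FNZ = 85.0° gives NZ at 123° from the x-axis; with |NZ| = 24.8, Z = (-31.7, 6.41). ∠NZH = 69.3° gives ZH at 12.6° from the x-axis; with |ZH| = 25.9, H = (-6.47, 12.1). ∠ZHE = 129.5° gives HE at -37.9° from the x-axis; with |HE| = 25.8, E = (13.9, -3.79). HE is perpendicular to EJ, so EJ runs at -128°; with |EJ| = 25.8, J = (-1.96, -24.1). Then |FJ| = |J − F| = 24.2.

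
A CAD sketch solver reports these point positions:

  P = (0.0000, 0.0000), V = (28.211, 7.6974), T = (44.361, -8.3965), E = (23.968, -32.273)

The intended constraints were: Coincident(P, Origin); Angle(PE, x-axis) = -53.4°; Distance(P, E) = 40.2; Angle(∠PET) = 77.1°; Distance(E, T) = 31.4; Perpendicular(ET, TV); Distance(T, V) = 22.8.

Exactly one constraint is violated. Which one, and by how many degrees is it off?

Perpendicular(ET, TV) — off by 4.40°.

P = (0.00, 0.00) ✓; PE at -53.40° ✓; |PE| = 40.20 ✓; ∠PET = 77.10° ✓; |ET| = 31.40 ✓; ∠(ET, TV) = 85.60° ✗; |TV| = 22.80 ✓.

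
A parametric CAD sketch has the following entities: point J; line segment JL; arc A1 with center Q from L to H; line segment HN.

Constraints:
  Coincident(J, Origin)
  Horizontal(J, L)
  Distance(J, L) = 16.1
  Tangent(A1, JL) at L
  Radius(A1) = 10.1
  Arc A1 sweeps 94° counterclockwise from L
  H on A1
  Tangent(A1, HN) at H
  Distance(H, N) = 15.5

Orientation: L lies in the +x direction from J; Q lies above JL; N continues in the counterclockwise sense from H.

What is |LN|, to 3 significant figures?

27.8

J is at the origin; J and L share the same y with |JL| = 16.1 and L on the +x side, so L = (16.1, 0.00). A1 meets JL tangentially, so QL is at right angles to JL, so Q = L + (0, 10.1) = (16.1, 10.1). On A1, L sits at bearing -90° from Q; a 94° counterclockwise sweep puts H at bearing 4°, so H = Q + 10.1·(cos 4°, sin 4°) = (26.2, 10.8). Tangency of A1 to HN means the radius QH is perpendicular to HN, so HN runs along (−sin 4°, cos 4°); with |HN| = 15.5, N = (25.1, 26.3). Then |LN| = |N − L| = 27.8.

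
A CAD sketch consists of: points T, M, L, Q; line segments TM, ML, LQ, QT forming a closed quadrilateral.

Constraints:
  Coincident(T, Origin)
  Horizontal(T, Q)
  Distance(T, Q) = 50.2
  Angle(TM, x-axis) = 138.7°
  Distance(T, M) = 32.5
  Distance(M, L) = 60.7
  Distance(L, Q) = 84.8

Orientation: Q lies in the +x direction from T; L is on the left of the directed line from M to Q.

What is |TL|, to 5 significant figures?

73.544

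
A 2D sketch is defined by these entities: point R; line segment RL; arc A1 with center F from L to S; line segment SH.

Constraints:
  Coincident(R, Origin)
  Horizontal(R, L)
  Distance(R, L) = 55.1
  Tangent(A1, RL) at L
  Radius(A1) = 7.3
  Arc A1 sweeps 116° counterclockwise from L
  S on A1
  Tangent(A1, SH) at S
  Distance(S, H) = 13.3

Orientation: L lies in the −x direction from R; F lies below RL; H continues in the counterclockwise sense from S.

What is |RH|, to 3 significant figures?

60.2

R is at the origin; R and L share the same y with |RL| = 55.1 and L on the −x side, so L = (-55.1, 0.00). A1 meets RL tangentially, so FL is at right angles to RL, so F = L + (0, -7.3) = (-55.1, -7.30). On A1, L sits at bearing 90° from F; a 116° counterclockwise sweep puts S at bearing 206°, so S = F + 7.3·(cos 206°, sin 206°) = (-61.7, -10.5). Tangency of A1 to SH means the radius FS is perpendicular to SH, so SH runs along (−sin 206°, cos 206°); with |SH| = 13.3, H = (-55.8, -22.5). Then |RH| = |H − R| = 60.2.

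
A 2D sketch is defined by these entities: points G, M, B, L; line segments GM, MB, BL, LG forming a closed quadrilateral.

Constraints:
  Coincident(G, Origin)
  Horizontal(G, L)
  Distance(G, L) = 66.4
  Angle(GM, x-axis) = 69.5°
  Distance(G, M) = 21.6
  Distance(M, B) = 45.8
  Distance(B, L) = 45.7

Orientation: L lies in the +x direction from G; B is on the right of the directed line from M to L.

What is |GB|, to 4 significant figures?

33.93

Checks: |MB| = 45.80 ✓; |BL| = 45.70 ✓.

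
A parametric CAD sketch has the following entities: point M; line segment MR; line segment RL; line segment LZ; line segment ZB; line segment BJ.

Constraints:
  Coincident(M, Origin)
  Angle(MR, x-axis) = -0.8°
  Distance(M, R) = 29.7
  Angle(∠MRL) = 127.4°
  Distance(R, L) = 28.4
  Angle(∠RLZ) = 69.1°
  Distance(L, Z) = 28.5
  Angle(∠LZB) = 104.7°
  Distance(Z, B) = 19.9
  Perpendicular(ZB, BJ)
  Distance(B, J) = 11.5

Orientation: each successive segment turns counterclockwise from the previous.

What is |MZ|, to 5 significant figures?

36.398

M is at the origin; MR runs at -0.8° with length 29.7, so R = (29.697, -0.41468). ∠MRL = 127.4° gives RL at 51.800° from the x-axis; with |RL| = 28.4, L = (47.260, 21.904). ∠RLZ = 69.1° gives LZ at 162.70° from the x-axis; with |LZ| = 28.5, Z = (20.049, 30.379). Then |MZ| = |Z − M| = 36.398.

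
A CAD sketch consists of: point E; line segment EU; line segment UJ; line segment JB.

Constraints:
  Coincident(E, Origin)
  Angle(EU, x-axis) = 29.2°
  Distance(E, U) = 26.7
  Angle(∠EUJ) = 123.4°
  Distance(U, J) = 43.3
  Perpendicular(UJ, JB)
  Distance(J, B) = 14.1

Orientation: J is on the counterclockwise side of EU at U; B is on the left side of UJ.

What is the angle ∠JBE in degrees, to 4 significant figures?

98.04°

E is at the origin; EU runs at 29.2° with length 26.7, so U = 26.7·(cos 29.2°, sin 29.2°) = (23.31, 13.03). ∠EUJ = 123.4°, so UJ runs at 29.2° + (180° − 123.4°) = 85.80° from the x-axis; with |UJ| = 43.3, J = U + 43.3·(cos 85.80°, sin 85.80°) = (26.48, 56.21). UJ ⟂ JB; with |JB| = 14.1 on the left of UJ, B = J + 14.1·(-0.9973, 0.07324) = (12.42, 57.24). Then cos ∠JBE = BJ·BE / (|BJ||BE|), giving 98.04°.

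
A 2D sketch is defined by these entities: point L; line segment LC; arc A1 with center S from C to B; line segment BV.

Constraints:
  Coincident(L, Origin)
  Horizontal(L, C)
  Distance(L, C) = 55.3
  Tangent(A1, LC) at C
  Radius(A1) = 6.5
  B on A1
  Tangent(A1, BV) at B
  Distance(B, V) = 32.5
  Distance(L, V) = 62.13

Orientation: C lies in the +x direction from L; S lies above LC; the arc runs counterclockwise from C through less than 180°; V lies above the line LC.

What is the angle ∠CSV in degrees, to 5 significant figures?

168.03°

Checks: |SB| = 6.500 ✓; ∠(SB, BV) = 90.00° ✓; |BV| = 32.50 ✓; |LV| = 62.13 ✓.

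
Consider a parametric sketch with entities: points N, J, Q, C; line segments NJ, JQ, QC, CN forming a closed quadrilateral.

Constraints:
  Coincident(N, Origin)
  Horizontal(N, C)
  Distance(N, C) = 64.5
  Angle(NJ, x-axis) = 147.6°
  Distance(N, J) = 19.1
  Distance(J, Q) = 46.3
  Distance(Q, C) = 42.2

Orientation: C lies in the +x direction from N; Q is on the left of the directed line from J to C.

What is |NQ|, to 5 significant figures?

36.200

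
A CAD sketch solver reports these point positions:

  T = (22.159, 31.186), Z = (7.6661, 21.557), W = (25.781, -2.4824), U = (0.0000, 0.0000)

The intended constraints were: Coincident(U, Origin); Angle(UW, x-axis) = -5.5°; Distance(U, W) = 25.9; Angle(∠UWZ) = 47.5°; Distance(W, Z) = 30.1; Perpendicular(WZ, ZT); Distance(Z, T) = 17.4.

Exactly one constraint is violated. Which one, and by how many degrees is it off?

Perpendicular(WZ, ZT) — off by 3.40°.

U = (0.00, 0.00) ✓; UW at -5.500° ✓; |UW| = 25.90 ✓; ∠UWZ = 47.50° ✓; |WZ| = 30.10 ✓; ∠(WZ, ZT) = 93.40° ✗; |ZT| = 17.40 ✓.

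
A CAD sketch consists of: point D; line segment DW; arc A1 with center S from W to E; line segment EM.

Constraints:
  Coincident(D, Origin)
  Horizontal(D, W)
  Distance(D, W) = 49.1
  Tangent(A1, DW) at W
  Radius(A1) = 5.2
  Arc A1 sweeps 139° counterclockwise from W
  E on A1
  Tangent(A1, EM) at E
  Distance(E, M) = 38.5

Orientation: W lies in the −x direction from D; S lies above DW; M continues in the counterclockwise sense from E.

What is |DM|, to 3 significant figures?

82.3

D is at the origin; D and W share the same y with |DW| = 49.1 and W on the −x side, so W = (-49.1, 0.00). A1 meets DW tangentially, so SW is at right angles to DW, so S = W + (0, 5.2) = (-49.1, 5.20). On A1, W sits at bearing -90° from S; a 139° counterclockwise sweep puts E at bearing 49°, so E = S + 5.2·(cos 49°, sin 49°) = (-45.7, 9.12). Since A1 is tangent to EM there, SE ⟂ EM, so EM runs along (−sin 49°, cos 49°); with |EM| = 38.5, M = (-74.7, 34.4). Then |DM| = |M − D| = 82.3.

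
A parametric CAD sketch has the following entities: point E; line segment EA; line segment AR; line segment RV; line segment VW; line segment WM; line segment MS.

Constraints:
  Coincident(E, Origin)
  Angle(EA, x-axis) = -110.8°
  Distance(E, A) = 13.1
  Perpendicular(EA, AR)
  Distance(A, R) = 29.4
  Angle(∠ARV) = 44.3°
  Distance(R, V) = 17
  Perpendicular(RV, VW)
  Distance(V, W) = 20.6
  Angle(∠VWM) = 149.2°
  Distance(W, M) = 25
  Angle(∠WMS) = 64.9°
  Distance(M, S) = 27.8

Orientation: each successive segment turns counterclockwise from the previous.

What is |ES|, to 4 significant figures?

42.32

E is at the origin; EA runs at -110.8° with length 13.1, so A = (-4.652, -12.25). The perpendicularity gives AR at right angles to EA, so AR runs at -20.80°; with |AR| = 29.4, R = (22.83, -22.69). ∠ARV = 44.3° gives RV at 114.9° from the x-axis; with |RV| = 17.0, V = (15.67, -7.267). RV is perpendicular to VW, so VW runs at -155.1°; with |VW| = 20.6, W = (-3.011, -15.94). ∠VWM = 149.2° gives WM at -124.3° from the x-axis; with |WM| = 25.0, M = (-17.10, -36.59). ∠WMS = 64.9° gives MS at -9.200° from the x-axis; with |MS| = 27.8, S = (10.34, -41.04). Then |ES| = |S − E| = 42.32.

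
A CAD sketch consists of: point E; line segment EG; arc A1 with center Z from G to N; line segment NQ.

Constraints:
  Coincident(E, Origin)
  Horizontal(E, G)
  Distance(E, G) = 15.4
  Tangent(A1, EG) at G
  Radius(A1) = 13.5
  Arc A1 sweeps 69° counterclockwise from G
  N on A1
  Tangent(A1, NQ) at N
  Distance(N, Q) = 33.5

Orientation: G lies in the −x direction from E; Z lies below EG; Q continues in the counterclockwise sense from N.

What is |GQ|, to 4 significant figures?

46.91

E is at the origin; EG is horizontal with |EG| = 15.4 and G on the −x side, so G = (-15.40, 0.000). Since A1 is tangent to EG there, ZG ⟂ EG, so Z = G + (0, -13.5) = (-15.40, -13.50). On A1, G sits at bearing 90° from Z; a 69° counterclockwise sweep puts N at bearing 159°, so N = Z + 13.5·(cos 159°, sin 159°) = (-28.00, -8.662). The tangent condition forces ZN to be normal to NQ, so NQ runs along (−sin 159°, cos 159°); with |NQ| = 33.5, Q = (-40.01, -39.94). Then |GQ| = |Q − G| = 46.91.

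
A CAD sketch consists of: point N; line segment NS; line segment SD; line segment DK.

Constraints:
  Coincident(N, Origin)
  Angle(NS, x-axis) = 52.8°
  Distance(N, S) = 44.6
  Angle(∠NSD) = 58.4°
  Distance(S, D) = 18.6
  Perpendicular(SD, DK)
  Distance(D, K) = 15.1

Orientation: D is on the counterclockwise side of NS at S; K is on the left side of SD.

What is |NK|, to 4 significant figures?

23.38

N is at the origin; NS runs at 52.8° with length 44.6, so S = 44.6·(cos 52.8°, sin 52.8°) = (26.97, 35.53). ∠NSD = 58.4°, so SD runs at 52.8° + (180° − 58.4°) = 174.4° from the x-axis; with |SD| = 18.6, D = S + 18.6·(cos 174.4°, sin 174.4°) = (8.454, 37.34). The perpendicularity gives DK at right angles to SD; with |DK| = 15.1 on the left of SD, K = D + 15.1·(-0.09758, -0.9952) = (6.980, 22.31). Then |NK| = |K − N| = 23.38.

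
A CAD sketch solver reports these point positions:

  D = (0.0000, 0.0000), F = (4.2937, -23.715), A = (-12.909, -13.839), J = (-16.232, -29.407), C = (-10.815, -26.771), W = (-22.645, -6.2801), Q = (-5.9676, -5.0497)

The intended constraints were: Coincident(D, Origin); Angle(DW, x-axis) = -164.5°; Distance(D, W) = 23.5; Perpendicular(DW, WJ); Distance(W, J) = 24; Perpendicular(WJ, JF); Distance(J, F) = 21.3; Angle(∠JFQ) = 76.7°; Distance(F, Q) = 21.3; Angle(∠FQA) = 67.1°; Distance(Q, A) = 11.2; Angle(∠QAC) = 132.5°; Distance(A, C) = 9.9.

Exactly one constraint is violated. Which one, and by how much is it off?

Distance(A, C) = 9.9 — off by 3.20.

D = (0.00, 0.00) ✓; DW at -164.5° ✓; |DW| = 23.50 ✓; ∠(DW, WJ) = 90.00° ✓; |WJ| = 24.00 ✓; ∠(WJ, JF) = 90.00° ✓; |JF| = 21.30 ✓; ∠JFQ = 76.70° ✓; |FQ| = 21.30 ✓; ∠FQA = 67.10° ✓; |QA| = 11.20 ✓; ∠QAC = 132.5° ✓; |AC| = 13.10 ✗.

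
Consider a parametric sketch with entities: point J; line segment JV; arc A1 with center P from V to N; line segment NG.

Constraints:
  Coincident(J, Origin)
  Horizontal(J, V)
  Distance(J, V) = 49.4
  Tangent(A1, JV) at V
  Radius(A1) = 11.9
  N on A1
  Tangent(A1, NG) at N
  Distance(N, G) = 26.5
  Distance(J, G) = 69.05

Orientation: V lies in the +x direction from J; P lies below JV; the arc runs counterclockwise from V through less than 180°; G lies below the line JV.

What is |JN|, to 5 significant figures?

44.341

Checks: |PN| = 11.90 ✓; ∠(PN, NG) = 90.00° ✓; |NG| = 26.50 ✓; |JG| = 69.05 ✓.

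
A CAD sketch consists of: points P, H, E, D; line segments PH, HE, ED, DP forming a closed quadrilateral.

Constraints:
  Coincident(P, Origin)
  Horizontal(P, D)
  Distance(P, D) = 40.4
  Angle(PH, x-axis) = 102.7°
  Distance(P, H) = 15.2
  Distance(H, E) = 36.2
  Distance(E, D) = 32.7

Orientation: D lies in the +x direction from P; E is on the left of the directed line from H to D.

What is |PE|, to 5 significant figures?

42.371

Checks: |HE| = 36.20 ✓; |ED| = 32.70 ✓.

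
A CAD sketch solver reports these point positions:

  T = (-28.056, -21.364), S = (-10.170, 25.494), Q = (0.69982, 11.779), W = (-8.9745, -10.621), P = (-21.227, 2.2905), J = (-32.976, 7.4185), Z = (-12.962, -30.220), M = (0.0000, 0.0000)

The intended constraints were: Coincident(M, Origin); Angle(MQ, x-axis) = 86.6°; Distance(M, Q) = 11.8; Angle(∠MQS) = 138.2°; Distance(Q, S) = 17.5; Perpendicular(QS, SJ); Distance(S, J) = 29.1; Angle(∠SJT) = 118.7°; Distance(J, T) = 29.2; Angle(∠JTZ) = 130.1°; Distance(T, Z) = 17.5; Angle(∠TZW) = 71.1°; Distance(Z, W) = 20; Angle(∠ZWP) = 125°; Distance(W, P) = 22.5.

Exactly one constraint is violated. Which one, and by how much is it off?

Distance(W, P) = 22.5 — off by 4.70.

M = (0.00, 0.00) ✓; MQ at 86.60° ✓; |MQ| = 11.80 ✓; ∠MQS = 138.2° ✓; |QS| = 17.50 ✓; ∠(QS, SJ) = 90.00° ✓; |SJ| = 29.10 ✓; ∠SJT = 118.7° ✓; |JT| = 29.20 ✓; ∠JTZ = 130.1° ✓; |TZ| = 17.50 ✓; ∠TZW = 71.10° ✓; |ZW| = 20.00 ✓; ∠ZWP = 125.0° ✓; |WP| = 17.80 ✗.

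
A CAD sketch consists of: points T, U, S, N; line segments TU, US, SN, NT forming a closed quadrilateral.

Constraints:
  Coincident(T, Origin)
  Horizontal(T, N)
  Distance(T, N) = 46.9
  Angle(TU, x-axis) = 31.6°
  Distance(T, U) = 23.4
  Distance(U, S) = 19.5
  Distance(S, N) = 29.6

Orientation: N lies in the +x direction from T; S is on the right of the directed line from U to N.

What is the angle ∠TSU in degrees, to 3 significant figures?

73.7°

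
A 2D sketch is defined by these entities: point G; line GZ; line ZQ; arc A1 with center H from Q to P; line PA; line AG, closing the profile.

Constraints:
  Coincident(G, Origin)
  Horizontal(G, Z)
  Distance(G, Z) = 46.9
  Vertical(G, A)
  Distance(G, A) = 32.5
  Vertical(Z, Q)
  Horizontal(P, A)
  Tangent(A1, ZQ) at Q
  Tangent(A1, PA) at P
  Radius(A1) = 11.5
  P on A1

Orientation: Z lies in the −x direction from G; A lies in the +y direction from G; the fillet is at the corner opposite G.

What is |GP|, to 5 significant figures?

48.056

G is at the origin; GZ is horizontal with |GZ| = 46.9 and Z on the −x side, so Z = (-46.900, 0.0000). GA is vertical with |GA| = 32.5 and A on the +y side, so A = (0.0000, 32.500). The virtual corner opposite G is at (-46.900, 32.500). A1 meets ZQ tangentially, so HQ is at right angles to ZQ and the tangent condition forces HP to be normal to PA, with radius 11.5, so the center H sits 11.5 in from both sides at H = (-35.400, 21.000). That places the tangent points at Q = (-46.900, 21.000) on ZQ and P = (-35.400, 32.500) on PA. Then |GP| = |P − G| = 48.056.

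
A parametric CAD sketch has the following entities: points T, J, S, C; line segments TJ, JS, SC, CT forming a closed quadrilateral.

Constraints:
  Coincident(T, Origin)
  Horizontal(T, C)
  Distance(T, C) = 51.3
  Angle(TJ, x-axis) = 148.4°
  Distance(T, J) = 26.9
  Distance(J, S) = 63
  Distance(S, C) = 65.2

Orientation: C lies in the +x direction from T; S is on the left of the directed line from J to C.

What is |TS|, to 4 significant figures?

62.28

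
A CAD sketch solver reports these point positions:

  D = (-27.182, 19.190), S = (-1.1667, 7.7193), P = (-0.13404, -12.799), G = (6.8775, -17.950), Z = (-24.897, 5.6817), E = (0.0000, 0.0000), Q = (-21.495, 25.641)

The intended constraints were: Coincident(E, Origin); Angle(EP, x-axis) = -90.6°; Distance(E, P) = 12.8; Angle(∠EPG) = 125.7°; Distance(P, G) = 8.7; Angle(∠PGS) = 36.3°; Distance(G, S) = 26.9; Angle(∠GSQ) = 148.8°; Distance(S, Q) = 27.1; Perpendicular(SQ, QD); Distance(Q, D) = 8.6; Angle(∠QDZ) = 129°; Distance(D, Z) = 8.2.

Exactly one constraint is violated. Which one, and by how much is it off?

Distance(D, Z) = 8.2 — off by 5.50.

E = (0.00, 0.00) ✓; EP at -90.60° ✓; |EP| = 12.80 ✓; ∠EPG = 125.7° ✓; |PG| = 8.700 ✓; ∠PGS = 36.30° ✓; |GS| = 26.90 ✓; ∠GSQ = 148.8° ✓; |SQ| = 27.10 ✓; ∠(SQ, QD) = 90.00° ✓; |QD| = 8.600 ✓; ∠QDZ = 129.0° ✓; |DZ| = 13.70 ✗.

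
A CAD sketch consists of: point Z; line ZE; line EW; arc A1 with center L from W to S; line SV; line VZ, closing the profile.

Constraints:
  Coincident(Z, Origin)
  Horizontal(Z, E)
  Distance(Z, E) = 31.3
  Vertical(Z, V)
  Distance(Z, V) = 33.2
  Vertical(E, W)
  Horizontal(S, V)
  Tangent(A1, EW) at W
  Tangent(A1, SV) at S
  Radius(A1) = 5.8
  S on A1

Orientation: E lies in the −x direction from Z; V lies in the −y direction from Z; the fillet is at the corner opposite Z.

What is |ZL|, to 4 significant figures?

37.43

ZV is vertical with |ZV| = 33.2 and V on the −y side, so V = (0.000, -33.20). The virtual corner opposite Z is at (-31.30, -33.20). Tangency of A1 to EW means the radius LW is perpendicular to EW and tangency of A1 to SV means the radius LS is perpendicular to SV, with radius 5.8, so the center L sits 5.8 in from both sides at L = (-25.50, -27.40). Then |ZL| = |L − Z| = 37.43.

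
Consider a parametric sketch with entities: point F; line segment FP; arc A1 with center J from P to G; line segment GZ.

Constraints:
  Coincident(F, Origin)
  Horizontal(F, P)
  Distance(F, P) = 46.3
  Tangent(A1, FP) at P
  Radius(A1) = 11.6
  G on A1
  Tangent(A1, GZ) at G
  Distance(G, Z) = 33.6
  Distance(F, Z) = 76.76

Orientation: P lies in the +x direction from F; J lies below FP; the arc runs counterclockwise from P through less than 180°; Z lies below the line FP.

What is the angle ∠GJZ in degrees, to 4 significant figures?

70.95°

F is at the origin; F and P share the same y with |FP| = 46.3 and P on the +x side, so P = (46.30, 0.000). The tangent condition forces JP to be normal to FP, so J = P + (0, -11.6) = (46.30, -11.60). Since JG ⟂ GZ (tangency), |JZ| = √(11.6² + 33.6²) = 35.55 regardless of where G sits on A1. So Z lies on both circle(F, 76.76) and circle(J, 35.55); the below-FP intersection is Z = (63.95, -42.45). G is the foot of the tangent from Z: G = (38.66, -20.33).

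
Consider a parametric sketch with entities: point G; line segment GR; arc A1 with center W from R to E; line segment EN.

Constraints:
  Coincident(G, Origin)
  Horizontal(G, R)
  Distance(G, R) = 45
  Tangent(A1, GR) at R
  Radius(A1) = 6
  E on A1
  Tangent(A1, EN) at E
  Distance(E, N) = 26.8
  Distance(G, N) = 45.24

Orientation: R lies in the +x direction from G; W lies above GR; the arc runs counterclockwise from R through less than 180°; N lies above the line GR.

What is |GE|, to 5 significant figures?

50.656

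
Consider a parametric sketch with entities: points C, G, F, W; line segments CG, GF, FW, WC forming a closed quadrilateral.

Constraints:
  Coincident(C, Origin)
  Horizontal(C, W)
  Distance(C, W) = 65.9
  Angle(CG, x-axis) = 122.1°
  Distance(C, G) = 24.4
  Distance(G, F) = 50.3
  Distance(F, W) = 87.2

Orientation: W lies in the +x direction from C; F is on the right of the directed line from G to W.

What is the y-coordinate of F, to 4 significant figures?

-29.53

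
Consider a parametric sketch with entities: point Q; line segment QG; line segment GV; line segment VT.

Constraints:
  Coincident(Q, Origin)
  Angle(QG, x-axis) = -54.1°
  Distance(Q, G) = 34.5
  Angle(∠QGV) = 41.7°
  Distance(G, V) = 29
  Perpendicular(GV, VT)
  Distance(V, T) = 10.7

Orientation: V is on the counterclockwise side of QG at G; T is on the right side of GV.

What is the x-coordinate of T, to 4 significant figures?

33.81

Q is at the origin; QG runs at -54.1° with length 34.5, so G = 34.5·(cos -54.1°, sin -54.1°) = (20.23, -27.95). ∠QGV = 41.7°, so GV runs at -54.1° + (180° − 41.7°) = 84.20° from the x-axis; with |GV| = 29.0, V = G + 29.0·(cos 84.20°, sin 84.20°) = (23.16, 0.9051). The perpendicularity gives VT at right angles to GV; with |VT| = 10.7 on the right of GV, T = V + 10.7·(0.9949, -0.1011) = (33.81, -0.1762). So T.x = 33.81.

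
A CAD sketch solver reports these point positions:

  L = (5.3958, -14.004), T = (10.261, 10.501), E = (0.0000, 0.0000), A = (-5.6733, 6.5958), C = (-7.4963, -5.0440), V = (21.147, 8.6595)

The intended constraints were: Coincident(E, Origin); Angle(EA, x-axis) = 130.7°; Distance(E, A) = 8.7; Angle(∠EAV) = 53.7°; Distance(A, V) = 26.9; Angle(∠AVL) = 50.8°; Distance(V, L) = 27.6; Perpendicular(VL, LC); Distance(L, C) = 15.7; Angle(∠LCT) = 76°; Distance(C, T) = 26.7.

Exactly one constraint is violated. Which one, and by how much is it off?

Distance(C, T) = 26.7 — off by 3.10.

E = (0.00, 0.00) ✓; EA at 130.7° ✓; |EA| = 8.700 ✓; ∠EAV = 53.70° ✓; |AV| = 26.90 ✓; ∠AVL = 50.80° ✓; |VL| = 27.60 ✓; ∠(VL, LC) = 90.00° ✓; |LC| = 15.70 ✓; ∠LCT = 76.00° ✓; |CT| = 23.60 ✗.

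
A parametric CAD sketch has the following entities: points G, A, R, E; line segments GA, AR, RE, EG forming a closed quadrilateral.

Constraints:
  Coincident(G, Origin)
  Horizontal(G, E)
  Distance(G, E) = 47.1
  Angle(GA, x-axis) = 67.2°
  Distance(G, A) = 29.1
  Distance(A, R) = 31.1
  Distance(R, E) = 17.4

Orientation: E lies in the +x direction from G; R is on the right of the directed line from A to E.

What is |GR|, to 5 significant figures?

29.855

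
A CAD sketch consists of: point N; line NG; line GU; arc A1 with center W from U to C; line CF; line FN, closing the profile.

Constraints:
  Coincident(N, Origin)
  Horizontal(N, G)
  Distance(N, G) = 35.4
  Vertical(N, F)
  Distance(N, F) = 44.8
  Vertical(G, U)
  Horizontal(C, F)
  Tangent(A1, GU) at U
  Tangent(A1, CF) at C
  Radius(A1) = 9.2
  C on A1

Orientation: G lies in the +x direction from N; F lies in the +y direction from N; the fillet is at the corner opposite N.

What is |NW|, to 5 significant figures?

44.202

N is at the origin; NG is horizontal with |NG| = 35.4 and G on the +x side, so G = (35.400, 0.0000). N and F share the same x with |NF| = 44.8 and F on the +y side, so F = (0.0000, 44.800). The virtual corner opposite N is at (35.400, 44.800). A1 meets GU tangentially, so WU is at right angles to GU and tangency of A1 to CF means the radius WC is perpendicular to CF, with radius 9.2, so the center W sits 9.2 in from both sides at W = (26.200, 35.600). Then |NW| = |W − N| = 44.202.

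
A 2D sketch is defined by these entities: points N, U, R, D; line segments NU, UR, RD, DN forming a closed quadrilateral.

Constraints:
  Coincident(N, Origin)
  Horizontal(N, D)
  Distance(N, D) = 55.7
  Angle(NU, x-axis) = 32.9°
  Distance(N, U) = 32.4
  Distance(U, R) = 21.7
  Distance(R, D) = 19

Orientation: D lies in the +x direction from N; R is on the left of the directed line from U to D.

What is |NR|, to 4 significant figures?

52.02

Checks: |UR| = 21.70 ✓; |RD| = 19.00 ✓.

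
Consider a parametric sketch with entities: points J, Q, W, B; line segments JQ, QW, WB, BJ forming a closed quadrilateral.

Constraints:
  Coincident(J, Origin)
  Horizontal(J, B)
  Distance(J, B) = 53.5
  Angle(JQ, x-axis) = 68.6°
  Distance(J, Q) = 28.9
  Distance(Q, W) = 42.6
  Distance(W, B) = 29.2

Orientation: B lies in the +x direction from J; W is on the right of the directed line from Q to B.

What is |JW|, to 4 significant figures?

29.74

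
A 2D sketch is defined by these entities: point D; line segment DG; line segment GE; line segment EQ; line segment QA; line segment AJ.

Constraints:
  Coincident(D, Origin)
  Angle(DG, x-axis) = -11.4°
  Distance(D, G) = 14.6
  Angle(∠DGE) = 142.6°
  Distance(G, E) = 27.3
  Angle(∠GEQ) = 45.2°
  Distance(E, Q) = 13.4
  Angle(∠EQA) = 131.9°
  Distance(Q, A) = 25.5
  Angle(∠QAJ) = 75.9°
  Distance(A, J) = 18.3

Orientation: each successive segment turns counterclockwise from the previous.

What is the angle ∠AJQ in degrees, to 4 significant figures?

63.95°

D is at the origin; DG runs at -11.4° with length 14.6, so G = (14.31, -2.886). ∠DGE = 142.6° gives GE at 26.00° from the x-axis; with |GE| = 27.3, E = (38.85, 9.082). ∠GEQ = 45.2° gives EQ at 160.8° from the x-axis; with |EQ| = 13.4, Q = (26.19, 13.49). ∠EQA = 131.9° gives QA at -151.1° from the x-axis; with |QA| = 25.5, A = (3.870, 1.165). ∠QAJ = 75.9° gives AJ at -47.00° from the x-axis; with |AJ| = 18.3, J = (16.35, -12.22). Then cos ∠AJQ = JA·JQ / (|JA||JQ|), giving 63.95°.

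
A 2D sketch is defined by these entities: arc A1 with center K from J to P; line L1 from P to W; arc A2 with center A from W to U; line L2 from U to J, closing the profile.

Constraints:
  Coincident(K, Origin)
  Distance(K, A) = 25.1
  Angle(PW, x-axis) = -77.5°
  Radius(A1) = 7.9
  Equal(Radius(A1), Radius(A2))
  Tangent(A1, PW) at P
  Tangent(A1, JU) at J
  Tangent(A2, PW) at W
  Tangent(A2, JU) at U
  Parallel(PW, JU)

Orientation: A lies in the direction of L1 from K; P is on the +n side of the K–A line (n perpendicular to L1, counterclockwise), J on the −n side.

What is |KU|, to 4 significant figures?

26.31

The slot axis is L1's direction at -77.5°, so u = (cos -77.5°, sin -77.5°) = (0.2164, -0.9763) and n = (−sin -77.5°, cos -77.5°) = (0.9763, 0.2164). K is at the origin and A lies 25.1 along u from K, so A = 25.1·u = (5.433, -24.51). Tangency of A1 to both parallel lines with radius 7.9 puts P and J at K ± 7.9·n: P = (7.713, 1.710), J = (-7.713, -1.710). Equal radii place W and U the same way about A: W = A + 7.9·n = (13.15, -22.80), U = A − 7.9·n = (-2.280, -26.21). Then |KU| = |U − K| = 26.31.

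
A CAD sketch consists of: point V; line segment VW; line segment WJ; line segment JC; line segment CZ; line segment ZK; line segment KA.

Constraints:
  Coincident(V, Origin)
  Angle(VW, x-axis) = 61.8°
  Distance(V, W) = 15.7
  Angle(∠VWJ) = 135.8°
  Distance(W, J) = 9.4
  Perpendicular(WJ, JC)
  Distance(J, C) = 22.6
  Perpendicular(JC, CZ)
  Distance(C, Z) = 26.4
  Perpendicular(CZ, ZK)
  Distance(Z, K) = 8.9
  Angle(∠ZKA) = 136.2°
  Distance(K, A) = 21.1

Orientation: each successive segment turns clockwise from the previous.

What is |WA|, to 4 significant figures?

2.842

The perpendicularity gives ZK at right angles to CZ, so ZK runs at 107.6°; with |ZK| = 8.9, K = (-4.643, -4.363). ∠ZKA = 136.2° gives KA at 63.80° from the x-axis; with |KA| = 21.1, A = (4.673, 14.57). Then |WA| = |A − W| = 2.842.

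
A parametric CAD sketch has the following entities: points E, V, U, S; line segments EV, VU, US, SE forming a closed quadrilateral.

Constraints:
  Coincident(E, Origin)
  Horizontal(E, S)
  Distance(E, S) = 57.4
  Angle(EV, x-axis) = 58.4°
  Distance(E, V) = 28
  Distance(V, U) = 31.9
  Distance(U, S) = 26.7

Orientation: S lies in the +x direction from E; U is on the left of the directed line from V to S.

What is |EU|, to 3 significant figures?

52.6

E is at the origin; E and S share the same y with |ES| = 57.4 and S in +x, so S = (57.4, 0). EV runs at 58.4° with |EV| = 28.0, so V = (14.7, 23.8). U is determined by |VU| = 31.9 and |US| = 26.7 together: it lies at the intersection of circle(V, 31.9) and circle(S, 26.7). With |VS| = 48.9, the foot of the radical line on VS is 27.6 from V and the perpendicular offset is √(31.9² − 27.6²) = 16.0. Taking the left-of-VS solution: U = (46.6, 24.4).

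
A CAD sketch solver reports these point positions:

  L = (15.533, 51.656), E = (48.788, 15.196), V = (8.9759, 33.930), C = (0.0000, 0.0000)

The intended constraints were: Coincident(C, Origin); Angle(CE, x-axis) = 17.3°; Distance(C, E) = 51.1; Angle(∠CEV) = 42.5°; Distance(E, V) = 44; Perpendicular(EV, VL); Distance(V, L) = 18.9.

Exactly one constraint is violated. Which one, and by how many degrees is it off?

Perpendicular(EV, VL) — off by 4.90°.

C = (0.00, 0.00) ✓; CE at 17.30° ✓; |CE| = 51.10 ✓; ∠CEV = 42.50° ✓; |EV| = 44.00 ✓; ∠(EV, VL) = 85.10° ✗; |VL| = 18.90 ✓.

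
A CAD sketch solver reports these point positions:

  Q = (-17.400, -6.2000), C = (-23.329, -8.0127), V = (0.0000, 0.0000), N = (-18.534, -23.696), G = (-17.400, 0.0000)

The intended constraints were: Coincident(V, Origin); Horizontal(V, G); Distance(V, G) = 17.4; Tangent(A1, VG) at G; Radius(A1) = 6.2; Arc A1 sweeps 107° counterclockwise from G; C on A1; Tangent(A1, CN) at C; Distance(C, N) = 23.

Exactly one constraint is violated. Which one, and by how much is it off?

Distance(C, N) = 23 — off by 6.60.

V = (0.00, 0.00) ✓; V.y = 0.00, G.y = 0.00 ✓; |VG| = 17.40 ✓; ∠(QG, GV) = 90.00° ✓; |QG| = 6.200 ✓; bearing(Q→C) − bearing(Q→G) = 107.0° ✓; |QC| = 6.200 ✓; ∠(QC, CN) = 90.00° ✓; |CN| = 16.40 ✗.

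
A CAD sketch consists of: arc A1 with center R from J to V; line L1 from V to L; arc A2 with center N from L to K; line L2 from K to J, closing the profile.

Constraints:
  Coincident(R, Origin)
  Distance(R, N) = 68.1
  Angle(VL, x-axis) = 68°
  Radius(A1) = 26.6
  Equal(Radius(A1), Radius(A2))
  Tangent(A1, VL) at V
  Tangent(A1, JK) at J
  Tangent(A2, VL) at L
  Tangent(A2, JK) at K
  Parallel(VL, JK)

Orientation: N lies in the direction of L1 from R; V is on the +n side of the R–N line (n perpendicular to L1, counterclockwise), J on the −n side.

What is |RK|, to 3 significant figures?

73.1

Tangency of A1 to both parallel lines with radius 26.6 puts V and J at R ± 26.6·n: V = (-24.7, 9.96), J = (24.7, -9.96). Equal radii place L and K the same way about N: L = N + 26.6·n = (0.848, 73.1), K = N − 26.6·n = (50.2, 53.2). Then |RK| = |K − R| = 73.1.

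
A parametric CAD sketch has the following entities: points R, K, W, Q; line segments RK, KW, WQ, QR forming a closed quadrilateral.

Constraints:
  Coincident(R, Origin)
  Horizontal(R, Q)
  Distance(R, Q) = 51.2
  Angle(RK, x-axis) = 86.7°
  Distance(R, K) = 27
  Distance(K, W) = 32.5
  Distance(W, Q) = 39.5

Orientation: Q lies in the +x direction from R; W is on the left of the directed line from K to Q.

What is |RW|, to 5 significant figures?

48.172

Checks: |KW| = 32.50 ✓; |WQ| = 39.50 ✓.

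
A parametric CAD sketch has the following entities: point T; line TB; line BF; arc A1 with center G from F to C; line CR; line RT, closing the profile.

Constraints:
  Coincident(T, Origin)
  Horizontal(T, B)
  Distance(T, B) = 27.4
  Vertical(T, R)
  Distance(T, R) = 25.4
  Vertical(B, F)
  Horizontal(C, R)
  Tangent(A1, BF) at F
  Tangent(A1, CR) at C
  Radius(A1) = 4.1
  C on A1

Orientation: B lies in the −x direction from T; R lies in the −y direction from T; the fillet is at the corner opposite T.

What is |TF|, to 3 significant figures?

34.7

The virtual corner opposite T is at (-27.4, -25.4). A1 meets BF tangentially, so GF is at right angles to BF and tangency of A1 to CR means the radius GC is perpendicular to CR, with radius 4.1, so the center G sits 4.1 in from both sides at G = (-23.3, -21.3). That places the tangent points at F = (-27.4, -21.3) on BF and C = (-23.3, -25.4) on CR. Then |TF| = |F − T| = 34.7.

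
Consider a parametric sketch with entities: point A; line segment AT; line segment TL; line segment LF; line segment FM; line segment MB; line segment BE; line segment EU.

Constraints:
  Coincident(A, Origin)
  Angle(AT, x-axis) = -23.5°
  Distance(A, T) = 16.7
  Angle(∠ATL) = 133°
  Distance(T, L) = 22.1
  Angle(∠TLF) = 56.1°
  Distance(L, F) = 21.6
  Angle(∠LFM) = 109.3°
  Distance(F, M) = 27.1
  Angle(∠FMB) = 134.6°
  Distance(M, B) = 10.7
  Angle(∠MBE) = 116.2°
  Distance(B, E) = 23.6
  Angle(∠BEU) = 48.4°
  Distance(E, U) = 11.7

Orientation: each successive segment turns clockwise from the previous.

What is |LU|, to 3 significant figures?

28.3

∠MBE = 116.2° gives BE at -14.3° from the x-axis; with |BE| = 23.6, E = (29.3, 7.19). ∠BEU = 48.4° gives EU at -146° from the x-axis; with |EU| = 11.7, U = (19.6, 0.629). Then |LU| = |U − L| = 28.3.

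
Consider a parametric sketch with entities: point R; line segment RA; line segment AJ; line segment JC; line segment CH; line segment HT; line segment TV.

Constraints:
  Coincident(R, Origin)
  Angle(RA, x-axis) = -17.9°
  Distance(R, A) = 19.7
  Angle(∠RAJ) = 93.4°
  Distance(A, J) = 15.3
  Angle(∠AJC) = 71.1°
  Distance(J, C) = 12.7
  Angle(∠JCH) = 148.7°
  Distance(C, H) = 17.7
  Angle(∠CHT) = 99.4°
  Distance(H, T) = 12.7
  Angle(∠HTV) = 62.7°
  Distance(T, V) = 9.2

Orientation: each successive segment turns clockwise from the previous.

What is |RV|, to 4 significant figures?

8.378

R is at the origin; RA runs at -17.9° with length 19.7, so A = (18.75, -6.055). ∠RAJ = 93.4° gives AJ at -104.5° from the x-axis; with |AJ| = 15.3, J = (14.92, -20.87). ∠AJC = 71.1° gives JC at 146.6° from the x-axis; with |JC| = 12.7, C = (4.313, -13.88). ∠JCH = 148.7° gives CH at 115.3° from the x-axis; with |CH| = 17.7, H = (-3.251, 2.126). ∠CHT = 99.4° gives HT at 34.70° from the x-axis; with |HT| = 12.7, T = (7.190, 9.356). ∠HTV = 62.7° gives TV at -82.60° from the x-axis; with |TV| = 9.2, V = (8.375, 0.2323). Then |RV| = |V − R| = 8.378.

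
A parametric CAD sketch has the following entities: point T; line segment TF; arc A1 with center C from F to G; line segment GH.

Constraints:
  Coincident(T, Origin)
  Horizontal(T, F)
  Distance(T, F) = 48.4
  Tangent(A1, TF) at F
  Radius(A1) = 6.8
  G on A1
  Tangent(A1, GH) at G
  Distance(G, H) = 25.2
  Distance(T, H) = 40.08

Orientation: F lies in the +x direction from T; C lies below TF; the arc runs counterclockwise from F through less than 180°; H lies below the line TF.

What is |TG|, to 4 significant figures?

42.54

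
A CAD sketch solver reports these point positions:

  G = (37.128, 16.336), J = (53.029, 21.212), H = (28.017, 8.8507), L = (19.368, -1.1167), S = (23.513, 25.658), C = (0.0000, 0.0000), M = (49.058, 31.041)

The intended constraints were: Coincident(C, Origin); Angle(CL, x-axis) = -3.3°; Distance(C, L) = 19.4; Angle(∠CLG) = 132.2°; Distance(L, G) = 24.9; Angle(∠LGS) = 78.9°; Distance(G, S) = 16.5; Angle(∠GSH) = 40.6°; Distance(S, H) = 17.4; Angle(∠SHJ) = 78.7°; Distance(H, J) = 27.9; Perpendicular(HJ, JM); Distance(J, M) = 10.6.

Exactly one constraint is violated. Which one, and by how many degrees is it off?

Perpendicular(HJ, JM) — off by 4.30°.

C = (0.00, 0.00) ✓; CL at -3.300° ✓; |CL| = 19.40 ✓; ∠CLG = 132.2° ✓; |LG| = 24.90 ✓; ∠LGS = 78.90° ✓; |GS| = 16.50 ✓; ∠GSH = 40.60° ✓; |SH| = 17.40 ✓; ∠SHJ = 78.70° ✓; |HJ| = 27.90 ✓; ∠(HJ, JM) = 85.70° ✗; |JM| = 10.60 ✓.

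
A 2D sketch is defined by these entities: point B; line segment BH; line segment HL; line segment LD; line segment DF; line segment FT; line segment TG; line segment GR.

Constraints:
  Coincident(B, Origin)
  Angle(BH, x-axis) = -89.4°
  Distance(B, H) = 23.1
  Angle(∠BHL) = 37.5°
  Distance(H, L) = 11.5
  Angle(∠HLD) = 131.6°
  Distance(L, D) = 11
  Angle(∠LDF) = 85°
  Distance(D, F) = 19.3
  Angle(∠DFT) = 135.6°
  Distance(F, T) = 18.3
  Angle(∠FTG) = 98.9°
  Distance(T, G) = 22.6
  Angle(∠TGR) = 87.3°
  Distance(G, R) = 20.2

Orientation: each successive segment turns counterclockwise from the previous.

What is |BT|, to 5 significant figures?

33.301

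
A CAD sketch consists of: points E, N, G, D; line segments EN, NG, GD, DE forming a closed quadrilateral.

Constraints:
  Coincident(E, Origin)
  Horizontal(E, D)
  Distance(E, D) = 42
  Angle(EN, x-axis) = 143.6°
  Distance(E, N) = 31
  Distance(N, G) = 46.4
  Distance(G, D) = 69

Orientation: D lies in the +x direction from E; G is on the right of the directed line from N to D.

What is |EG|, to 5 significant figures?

34.957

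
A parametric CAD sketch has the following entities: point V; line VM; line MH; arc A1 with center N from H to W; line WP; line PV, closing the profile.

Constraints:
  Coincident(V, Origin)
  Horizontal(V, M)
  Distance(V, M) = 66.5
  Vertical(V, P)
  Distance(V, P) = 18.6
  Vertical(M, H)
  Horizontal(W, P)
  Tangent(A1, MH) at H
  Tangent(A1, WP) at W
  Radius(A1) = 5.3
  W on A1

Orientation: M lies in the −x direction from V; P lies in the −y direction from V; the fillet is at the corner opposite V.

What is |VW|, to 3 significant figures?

64.0

V is at the origin; V and M share the same y with |VM| = 66.5 and M on the −x side, so M = (-66.5, 0.00). VP is vertical with |VP| = 18.6 and P on the −y side, so P = (0.00, -18.6). The virtual corner opposite V is at (-66.5, -18.6). A1 meets MH tangentially, so NH is at right angles to MH and since A1 is tangent to WP there, NW ⟂ WP, with radius 5.3, so the center N sits 5.3 in from both sides at N = (-61.2, -13.3). That places the tangent points at H = (-66.5, -13.3) on MH and W = (-61.2, -18.6) on WP. Then |VW| = |W − V| = 64.0.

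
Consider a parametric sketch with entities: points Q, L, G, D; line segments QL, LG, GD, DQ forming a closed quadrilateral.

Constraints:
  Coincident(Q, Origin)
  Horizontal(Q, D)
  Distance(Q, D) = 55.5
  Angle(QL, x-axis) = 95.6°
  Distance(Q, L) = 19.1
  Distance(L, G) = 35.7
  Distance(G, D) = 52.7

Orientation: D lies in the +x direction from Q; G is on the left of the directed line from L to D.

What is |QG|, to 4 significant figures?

49.44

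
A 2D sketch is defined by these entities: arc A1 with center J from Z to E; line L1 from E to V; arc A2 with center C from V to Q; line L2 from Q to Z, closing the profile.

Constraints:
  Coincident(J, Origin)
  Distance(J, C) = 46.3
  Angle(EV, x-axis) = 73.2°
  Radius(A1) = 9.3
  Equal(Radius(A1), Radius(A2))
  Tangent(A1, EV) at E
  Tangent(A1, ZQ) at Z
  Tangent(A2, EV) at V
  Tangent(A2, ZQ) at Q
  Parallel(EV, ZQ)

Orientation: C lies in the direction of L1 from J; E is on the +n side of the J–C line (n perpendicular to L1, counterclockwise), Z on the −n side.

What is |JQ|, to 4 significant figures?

47.22

The slot axis is L1's direction at 73.2°, so u = (cos 73.2°, sin 73.2°) = (0.2890, 0.9573) and n = (−sin 73.2°, cos 73.2°) = (-0.9573, 0.2890). J is at the origin and C lies 46.3 along u from J, so C = 46.3·u = (13.38, 44.32). Tangency of A1 to both parallel lines with radius 9.3 puts E and Z at J ± 9.3·n: E = (-8.903, 2.688), Z = (8.903, -2.688). Equal radii place V and Q the same way about C: V = C + 9.3·n = (4.479, 47.01), Q = C − 9.3·n = (22.29, 41.64). Then |JQ| = |Q − J| = 47.22.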